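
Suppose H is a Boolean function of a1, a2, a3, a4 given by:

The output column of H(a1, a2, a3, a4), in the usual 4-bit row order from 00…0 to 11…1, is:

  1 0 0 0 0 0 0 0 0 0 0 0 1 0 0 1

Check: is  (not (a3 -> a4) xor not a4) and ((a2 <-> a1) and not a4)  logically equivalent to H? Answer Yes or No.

Check the formula against H row by row:
  a1=0, a2=0, a3=0, a4=0: formula gives 1, H = 1 ✓
  a1=0, a2=0, a3=0, a4=1: formula gives 0, H = 0 ✓
  a1=0, a2=0, a3=1, a4=0: formula gives 0, H = 0 ✓
  a1=0, a2=0, a3=1, a4=1: formula gives 0, H = 0 ✓
  …
  a1=1, a2=1, a3=1, a4=1: formula gives 0, but H = 1 ✗
Row (1,1,1,1) is a counterexample, so the formula is not equivalent to H.

No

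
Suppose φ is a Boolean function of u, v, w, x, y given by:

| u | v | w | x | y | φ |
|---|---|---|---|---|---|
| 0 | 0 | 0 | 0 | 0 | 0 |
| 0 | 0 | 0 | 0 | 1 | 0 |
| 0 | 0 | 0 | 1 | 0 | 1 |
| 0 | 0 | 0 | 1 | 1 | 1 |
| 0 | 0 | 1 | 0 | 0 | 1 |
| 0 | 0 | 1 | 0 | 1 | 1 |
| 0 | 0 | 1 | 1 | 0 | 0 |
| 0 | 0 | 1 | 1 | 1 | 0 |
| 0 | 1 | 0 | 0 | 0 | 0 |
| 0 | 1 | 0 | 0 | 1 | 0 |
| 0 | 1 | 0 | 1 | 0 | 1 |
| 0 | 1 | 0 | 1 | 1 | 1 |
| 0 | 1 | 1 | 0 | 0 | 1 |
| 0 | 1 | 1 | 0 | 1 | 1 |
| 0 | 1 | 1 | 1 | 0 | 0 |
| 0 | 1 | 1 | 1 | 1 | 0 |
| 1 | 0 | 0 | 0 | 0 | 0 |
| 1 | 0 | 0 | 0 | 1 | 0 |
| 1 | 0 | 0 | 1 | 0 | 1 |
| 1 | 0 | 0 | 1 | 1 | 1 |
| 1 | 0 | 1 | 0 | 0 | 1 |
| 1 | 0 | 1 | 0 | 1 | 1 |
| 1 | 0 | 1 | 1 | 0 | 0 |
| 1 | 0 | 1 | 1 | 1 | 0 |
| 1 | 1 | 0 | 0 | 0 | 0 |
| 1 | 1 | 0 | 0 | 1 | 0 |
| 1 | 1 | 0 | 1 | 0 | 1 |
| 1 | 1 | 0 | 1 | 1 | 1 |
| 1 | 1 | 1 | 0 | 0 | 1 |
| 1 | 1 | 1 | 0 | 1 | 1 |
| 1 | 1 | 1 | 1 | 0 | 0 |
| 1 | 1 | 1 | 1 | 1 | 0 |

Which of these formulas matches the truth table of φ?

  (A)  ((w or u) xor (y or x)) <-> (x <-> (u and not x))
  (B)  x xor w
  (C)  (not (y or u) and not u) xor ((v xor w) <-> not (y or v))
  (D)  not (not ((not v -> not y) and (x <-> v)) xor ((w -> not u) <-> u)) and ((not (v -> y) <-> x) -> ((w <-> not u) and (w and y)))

(A): at (0,0,0,0,1) it gives 1, but φ = 0 — eliminated.
(C): at (0,0,0,0,0) it gives 1, but φ = 0 — eliminated.
(D): at (0,0,0,1,0) it gives 0, but φ = 1 — eliminated.
That leaves (B). Evaluating it on every row reproduces the table of φ exactly.

B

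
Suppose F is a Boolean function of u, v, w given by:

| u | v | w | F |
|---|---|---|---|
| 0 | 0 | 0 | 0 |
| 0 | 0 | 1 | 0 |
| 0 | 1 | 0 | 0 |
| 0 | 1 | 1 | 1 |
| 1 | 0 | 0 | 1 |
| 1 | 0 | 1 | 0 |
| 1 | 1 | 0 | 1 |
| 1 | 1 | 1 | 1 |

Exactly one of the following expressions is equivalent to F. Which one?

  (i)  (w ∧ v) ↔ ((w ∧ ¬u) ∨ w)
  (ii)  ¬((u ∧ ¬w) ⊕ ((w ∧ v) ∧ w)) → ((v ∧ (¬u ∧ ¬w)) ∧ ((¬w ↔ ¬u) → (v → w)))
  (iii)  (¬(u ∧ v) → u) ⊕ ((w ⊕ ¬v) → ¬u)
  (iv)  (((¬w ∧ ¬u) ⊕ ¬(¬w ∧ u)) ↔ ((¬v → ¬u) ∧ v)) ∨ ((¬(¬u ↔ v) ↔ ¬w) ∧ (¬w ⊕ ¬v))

(i): at (0,0,0) it gives 1, but F = 0 — eliminated.
(iii): at (0,0,0) it gives 1, but F = 0 — eliminated.
(iv): at (0,0,0) it gives 1, but F = 0 — eliminated.
(ii) is the remaining candidate, and it agrees with F on all 8 inputs.

ii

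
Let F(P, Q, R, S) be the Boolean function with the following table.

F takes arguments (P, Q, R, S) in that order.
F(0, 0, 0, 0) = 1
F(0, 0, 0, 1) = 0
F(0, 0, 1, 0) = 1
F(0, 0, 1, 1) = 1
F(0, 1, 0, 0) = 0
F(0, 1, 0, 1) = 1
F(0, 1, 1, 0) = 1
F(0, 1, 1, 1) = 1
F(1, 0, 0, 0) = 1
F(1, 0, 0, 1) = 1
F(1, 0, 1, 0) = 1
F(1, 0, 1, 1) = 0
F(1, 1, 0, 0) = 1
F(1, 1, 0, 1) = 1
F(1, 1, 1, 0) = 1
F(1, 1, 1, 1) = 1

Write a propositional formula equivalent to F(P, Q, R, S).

F(P, Q, R, S) = (((((P' · Q') · R') · S) + (((P' · Q) · R') · S')) + (((P · Q') · R) · S))'

F is 0 on only 3 rows — (0,0,0,1), (0,1,0,0), (1,0,1,1). Writing each as a minterm (¬P·¬Q·¬R·S, ¬P·Q·¬R·¬S, P·¬Q·R·S) and OR-ing them characterizes exactly where F=0, so F is the negation of that disjunction.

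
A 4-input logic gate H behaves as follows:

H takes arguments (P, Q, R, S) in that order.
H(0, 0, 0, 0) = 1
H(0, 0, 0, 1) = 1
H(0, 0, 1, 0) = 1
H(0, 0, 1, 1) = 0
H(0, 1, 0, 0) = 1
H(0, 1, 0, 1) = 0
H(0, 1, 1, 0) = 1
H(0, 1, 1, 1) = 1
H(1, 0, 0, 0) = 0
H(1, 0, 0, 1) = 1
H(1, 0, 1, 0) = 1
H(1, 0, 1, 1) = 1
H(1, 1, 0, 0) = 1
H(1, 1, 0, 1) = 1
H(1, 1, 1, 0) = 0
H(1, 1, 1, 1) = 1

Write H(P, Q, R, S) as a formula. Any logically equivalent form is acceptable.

H(P, Q, R, S) = not ((((((not P and not Q) and R) and S) or (((not P and Q) and not R) and S)) or (((P and not Q) and not R) and not S)) or (((P and Q) and R) and not S))

H is 0 on only 4 rows — (0,0,1,1), (0,1,0,1), (1,0,0,0), (1,1,1,0). Writing each as a minterm (¬P·¬Q·R·S, ¬P·Q·¬R·S, P·¬Q·¬R·¬S, P·Q·R·¬S) and OR-ing them characterizes exactly where H=0, so H is the negation of that disjunction.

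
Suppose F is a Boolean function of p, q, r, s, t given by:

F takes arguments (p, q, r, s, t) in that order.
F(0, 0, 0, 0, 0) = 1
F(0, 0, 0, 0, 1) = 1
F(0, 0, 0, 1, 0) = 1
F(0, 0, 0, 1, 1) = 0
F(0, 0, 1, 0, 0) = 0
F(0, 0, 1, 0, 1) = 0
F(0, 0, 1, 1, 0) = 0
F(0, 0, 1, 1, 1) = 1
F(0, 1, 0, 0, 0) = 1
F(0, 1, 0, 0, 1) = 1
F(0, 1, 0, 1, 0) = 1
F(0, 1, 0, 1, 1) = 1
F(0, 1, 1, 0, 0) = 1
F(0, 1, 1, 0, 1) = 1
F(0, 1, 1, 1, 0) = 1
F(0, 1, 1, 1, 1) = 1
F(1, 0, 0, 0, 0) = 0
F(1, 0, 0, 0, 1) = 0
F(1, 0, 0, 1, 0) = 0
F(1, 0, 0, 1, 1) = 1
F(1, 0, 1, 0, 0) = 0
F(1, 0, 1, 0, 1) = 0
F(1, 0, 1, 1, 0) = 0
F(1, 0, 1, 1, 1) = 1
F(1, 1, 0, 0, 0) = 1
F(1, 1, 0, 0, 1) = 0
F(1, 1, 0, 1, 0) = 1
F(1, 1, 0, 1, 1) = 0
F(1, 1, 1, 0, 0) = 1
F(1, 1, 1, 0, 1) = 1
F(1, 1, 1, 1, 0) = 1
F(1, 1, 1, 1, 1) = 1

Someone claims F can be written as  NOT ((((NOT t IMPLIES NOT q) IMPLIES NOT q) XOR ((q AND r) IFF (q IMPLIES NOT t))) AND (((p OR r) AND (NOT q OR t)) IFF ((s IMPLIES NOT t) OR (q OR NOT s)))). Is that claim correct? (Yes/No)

Test each input against both F and the formula:
  p=0, q=0, r=0, s=0, t=0: formula gives 1, F = 1 ✓
  p=0, q=0, r=0, s=0, t=1: formula gives 1, F = 1 ✓
  p=0, q=0, r=0, s=1, t=0: formula gives 1, F = 1 ✓
  p=0, q=0, r=0, s=1, t=1: formula gives 0, F = 0 ✓
  …and likewise for the remaining 28 rows.
No disagreement on any input; they are logically equivalent.

Yes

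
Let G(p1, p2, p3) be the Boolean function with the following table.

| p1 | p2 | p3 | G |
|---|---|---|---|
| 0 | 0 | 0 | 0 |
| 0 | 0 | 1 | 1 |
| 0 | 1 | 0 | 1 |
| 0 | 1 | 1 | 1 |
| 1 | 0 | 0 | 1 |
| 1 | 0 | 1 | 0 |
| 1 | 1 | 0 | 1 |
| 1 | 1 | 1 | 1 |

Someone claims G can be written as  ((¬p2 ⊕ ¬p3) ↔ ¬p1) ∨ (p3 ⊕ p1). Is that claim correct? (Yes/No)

Yes

Evaluate ((¬p2 ⊕ ¬p3) ↔ ¬p1) ∨ (p3 ⊕ p1) on each row and compare to G:
  p1=0, p2=0, p3=0: formula gives 0, G = 0 ✓
  p1=0, p2=0, p3=1: formula gives 1, G = 1 ✓
  p1=0, p2=1, p3=0: formula gives 1, G = 1 ✓
  p1=0, p2=1, p3=1: formula gives 1, G = 1 ✓
  p1=1, p2=0, p3=0: formula gives 1, G = 1 ✓
  …and likewise for the remaining 3 rows.
All 8 rows match — the expression computes G exactly.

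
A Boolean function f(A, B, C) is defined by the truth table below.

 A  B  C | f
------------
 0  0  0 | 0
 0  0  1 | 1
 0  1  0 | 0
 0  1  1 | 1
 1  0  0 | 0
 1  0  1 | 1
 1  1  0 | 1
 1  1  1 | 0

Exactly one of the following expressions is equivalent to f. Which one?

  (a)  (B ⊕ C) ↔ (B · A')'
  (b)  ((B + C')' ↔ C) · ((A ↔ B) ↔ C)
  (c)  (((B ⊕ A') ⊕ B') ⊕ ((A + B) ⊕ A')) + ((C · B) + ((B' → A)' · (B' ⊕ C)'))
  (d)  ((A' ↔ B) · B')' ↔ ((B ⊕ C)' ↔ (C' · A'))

(b) disagrees with f on (0,1,0) (formula → 1, table → 0); rule it out.
(c) disagrees with f on (0,0,0) (formula → 1, table → 0); rule it out.
(d) disagrees with f on (0,0,0) (formula → 1, table → 0); rule it out.
(a) is the remaining candidate, and it agrees with f on all 8 inputs.

a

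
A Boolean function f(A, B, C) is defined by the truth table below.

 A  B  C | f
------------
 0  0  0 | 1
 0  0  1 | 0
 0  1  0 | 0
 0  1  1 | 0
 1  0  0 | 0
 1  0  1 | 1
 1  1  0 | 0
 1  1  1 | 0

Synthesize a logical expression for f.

f(A, B, C) = ((¬A ∧ ¬B) ∧ ¬C) ∨ ((A ∧ ¬B) ∧ C)

Collect the rows where f=1 — (0,0,0), (1,0,1) — and write one minterm per row: ¬A·¬B·¬C, A·¬B·C. Their union (logical OR) reproduces the table exactly.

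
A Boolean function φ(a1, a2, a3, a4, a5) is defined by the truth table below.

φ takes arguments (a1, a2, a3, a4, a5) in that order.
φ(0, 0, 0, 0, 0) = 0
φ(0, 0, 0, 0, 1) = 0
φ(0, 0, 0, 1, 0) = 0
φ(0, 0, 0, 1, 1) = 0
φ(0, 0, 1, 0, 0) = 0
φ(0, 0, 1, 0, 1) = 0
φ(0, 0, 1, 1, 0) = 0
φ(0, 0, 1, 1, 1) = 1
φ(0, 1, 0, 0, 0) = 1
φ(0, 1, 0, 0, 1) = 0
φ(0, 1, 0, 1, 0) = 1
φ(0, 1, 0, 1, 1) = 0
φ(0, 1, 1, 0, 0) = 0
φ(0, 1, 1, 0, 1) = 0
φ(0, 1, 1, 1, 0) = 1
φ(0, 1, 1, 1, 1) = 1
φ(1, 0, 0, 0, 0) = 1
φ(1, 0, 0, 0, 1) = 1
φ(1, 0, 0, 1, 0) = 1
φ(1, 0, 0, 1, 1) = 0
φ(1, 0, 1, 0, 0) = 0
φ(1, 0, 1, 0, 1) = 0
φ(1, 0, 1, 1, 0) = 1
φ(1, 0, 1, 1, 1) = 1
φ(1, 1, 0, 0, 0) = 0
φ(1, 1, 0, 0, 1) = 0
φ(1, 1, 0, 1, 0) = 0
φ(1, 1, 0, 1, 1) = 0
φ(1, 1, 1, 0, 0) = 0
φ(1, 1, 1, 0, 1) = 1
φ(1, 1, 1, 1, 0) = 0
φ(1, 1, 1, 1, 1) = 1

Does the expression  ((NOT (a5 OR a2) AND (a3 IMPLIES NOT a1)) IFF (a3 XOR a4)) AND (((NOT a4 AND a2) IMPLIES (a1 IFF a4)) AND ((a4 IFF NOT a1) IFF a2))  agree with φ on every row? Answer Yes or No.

Check the formula against φ row by row:
  a1=0, a2=0, a3=0, a4=0, a5=0: formula gives 0, φ = 0 ✓
  a1=0, a2=0, a3=0, a4=0, a5=1: formula gives 1, but φ = 0 ✗
Since they disagree at (0,0,0,0,1), the expression is not a correct formula for φ.

No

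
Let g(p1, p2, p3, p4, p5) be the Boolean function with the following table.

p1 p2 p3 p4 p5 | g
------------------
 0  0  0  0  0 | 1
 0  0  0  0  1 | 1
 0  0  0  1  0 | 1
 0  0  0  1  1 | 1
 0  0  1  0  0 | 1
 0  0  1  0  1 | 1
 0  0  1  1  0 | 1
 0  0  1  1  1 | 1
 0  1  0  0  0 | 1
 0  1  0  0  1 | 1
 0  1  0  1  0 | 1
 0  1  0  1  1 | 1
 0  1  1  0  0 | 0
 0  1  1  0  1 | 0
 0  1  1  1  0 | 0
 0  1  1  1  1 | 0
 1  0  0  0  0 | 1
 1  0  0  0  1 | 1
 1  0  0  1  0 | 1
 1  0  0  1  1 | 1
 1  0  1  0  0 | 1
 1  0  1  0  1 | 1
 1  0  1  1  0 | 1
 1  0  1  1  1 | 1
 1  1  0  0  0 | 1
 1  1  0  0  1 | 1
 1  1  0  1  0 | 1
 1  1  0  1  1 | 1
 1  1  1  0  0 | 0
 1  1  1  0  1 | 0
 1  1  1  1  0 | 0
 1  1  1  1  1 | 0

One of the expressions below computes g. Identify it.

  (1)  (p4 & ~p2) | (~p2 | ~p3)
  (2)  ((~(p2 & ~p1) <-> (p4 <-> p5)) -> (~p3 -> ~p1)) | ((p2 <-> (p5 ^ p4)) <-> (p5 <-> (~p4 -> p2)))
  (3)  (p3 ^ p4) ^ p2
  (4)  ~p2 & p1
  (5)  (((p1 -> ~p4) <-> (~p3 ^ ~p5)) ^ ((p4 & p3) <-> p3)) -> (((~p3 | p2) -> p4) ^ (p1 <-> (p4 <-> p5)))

1

(2): at (0,1,1,0,0) it gives 1, but g = 0 — eliminated.
(3): at (0,0,0,0,0) it gives 0, but g = 1 — eliminated.
(4): at (0,0,0,0,0) it gives 0, but g = 1 — eliminated.
(5): at (0,0,0,0,0) it gives 0, but g = 1 — eliminated.
That leaves (1). Evaluating it on every row reproduces the table of g exactly.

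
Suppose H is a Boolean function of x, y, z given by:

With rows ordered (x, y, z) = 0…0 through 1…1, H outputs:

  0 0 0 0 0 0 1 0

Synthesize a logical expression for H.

H(x, y, z) = (x ∧ y) ∧ ¬z

H is 1 on exactly one input, (1,1,0), whose minterm is x·y·¬z. So H is just that conjunction.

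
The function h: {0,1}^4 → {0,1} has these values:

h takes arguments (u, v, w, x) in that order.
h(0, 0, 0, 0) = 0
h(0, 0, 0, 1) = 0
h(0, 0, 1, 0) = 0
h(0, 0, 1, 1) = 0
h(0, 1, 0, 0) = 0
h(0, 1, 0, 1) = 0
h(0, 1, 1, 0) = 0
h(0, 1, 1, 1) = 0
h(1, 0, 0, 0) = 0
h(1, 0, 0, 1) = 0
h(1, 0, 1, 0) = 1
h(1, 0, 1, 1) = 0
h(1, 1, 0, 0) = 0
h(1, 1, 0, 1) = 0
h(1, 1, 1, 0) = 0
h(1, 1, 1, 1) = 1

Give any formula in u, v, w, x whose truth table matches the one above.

The 1-rows are (1,0,1,0), (1,1,1,1). Each contributes one minterm — u·¬v·w·¬x; u·v·w·x — and their disjunction is a sum-of-products form of h.

h(u, v, w, x) = (((u · v') · w) · x') + (((u · v) · w) · x)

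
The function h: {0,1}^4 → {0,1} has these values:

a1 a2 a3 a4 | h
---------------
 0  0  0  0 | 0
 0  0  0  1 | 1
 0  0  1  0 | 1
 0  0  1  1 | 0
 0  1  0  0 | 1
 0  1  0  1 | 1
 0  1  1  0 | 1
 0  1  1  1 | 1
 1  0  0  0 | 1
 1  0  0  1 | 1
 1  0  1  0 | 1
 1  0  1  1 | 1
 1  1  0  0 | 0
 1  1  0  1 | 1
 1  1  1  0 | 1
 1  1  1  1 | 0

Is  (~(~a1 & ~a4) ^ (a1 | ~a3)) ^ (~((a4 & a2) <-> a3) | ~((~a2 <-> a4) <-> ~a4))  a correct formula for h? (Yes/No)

Yes

Check the formula against h row by row:
  a1=0, a2=0, a3=0, a4=0: formula gives 0, h = 0 ✓
  a1=0, a2=0, a3=0, a4=1: formula gives 1, h = 1 ✓
  a1=0, a2=0, a3=1, a4=0: formula gives 1, h = 1 ✓
  a1=0, a2=0, a3=1, a4=1: formula gives 0, h = 0 ✓
  … (the remaining 12 rows also agree.)
No disagreement on any input; they are logically equivalent.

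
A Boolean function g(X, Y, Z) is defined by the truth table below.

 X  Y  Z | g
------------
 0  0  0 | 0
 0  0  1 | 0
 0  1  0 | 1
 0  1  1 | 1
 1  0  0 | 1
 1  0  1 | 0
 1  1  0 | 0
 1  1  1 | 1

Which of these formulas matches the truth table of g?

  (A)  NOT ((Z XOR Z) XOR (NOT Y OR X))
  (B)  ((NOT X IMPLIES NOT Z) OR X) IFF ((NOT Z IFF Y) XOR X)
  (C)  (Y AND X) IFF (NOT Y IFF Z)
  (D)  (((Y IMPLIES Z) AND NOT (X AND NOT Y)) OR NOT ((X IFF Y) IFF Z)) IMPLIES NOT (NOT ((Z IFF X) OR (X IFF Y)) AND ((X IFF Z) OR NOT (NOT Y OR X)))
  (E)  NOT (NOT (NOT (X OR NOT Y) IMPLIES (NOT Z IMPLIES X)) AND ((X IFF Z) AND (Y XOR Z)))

(A) fails at (1,0,0): the formula yields 0, g is 1.
(C) fails at (0,0,0): the formula yields 1, g is 0.
(D) fails at (0,0,0): the formula yields 1, g is 0.
(E) fails at (0,0,0): the formula yields 1, g is 0.
Only (B) survives; checking it on all 8 rows confirms it matches g.

B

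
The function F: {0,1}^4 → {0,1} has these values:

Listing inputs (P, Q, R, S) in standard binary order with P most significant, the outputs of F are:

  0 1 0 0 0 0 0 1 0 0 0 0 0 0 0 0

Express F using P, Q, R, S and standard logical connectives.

Collect the rows where F=1 — (0,0,0,1), (0,1,1,1) — and write one minterm per row: ¬P·¬Q·¬R·S, ¬P·Q·R·S. Their union (logical OR) reproduces the table exactly.

F(P, Q, R, S) = (((~P & ~Q) & ~R) & S) | (((~P & Q) & R) & S)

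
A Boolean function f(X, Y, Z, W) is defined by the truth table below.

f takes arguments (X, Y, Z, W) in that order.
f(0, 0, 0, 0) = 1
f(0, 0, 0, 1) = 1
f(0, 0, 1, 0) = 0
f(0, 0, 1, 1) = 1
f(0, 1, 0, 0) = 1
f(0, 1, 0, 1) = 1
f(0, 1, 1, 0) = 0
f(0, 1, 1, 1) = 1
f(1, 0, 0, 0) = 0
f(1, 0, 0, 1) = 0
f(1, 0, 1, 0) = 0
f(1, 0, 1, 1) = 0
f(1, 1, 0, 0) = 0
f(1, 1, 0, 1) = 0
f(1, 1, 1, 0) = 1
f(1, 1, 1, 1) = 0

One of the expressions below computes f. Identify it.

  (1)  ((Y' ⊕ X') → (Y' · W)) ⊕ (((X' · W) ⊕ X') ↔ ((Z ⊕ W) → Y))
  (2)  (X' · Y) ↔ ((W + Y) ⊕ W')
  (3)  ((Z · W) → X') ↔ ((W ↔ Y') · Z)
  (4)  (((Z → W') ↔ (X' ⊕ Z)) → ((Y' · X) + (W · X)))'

4

(1) fails at (0,0,0,0): the formula yields 0, f is 1.
(2) fails at (0,0,0,0): the formula yields 0, f is 1.
(3) fails at (0,0,0,0): the formula yields 0, f is 1.
That leaves (4). Evaluating it on every row reproduces the table of f exactly.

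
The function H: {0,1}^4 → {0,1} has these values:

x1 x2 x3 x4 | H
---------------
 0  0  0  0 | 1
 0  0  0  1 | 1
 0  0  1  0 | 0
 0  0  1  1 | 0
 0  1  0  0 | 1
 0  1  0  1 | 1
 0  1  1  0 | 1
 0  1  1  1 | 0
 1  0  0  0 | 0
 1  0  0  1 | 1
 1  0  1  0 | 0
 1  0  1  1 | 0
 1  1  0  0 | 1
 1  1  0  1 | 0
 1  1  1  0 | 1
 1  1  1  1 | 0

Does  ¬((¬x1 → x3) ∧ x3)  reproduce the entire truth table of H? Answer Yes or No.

Check the formula against H row by row:
  x1=0, x2=0, x3=0, x4=0: formula gives 1, H = 1 ✓
  x1=0, x2=0, x3=0, x4=1: formula gives 1, H = 1 ✓
  x1=0, x2=0, x3=1, x4=0: formula gives 0, H = 0 ✓
  x1=0, x2=0, x3=1, x4=1: formula gives 0, H = 0 ✓
  …
  x1=0, x2=1, x3=1, x4=0: formula gives 0, but H = 1 ✗
Since they disagree at (0,1,1,0), the expression is not a correct formula for H.

No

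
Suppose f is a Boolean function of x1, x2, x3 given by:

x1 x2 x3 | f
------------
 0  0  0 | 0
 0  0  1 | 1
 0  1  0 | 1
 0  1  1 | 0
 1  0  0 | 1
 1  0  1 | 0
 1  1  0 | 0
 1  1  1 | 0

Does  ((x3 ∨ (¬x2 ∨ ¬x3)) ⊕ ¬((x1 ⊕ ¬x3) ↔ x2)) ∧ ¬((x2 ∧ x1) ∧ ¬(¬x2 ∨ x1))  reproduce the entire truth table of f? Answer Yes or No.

No

Check the formula against f row by row:
  x1=0, x2=0, x3=0: formula gives 0, f = 0 ✓
  x1=0, x2=0, x3=1: formula gives 1, f = 1 ✓
  x1=0, x2=1, x3=0: formula gives 1, f = 1 ✓
  x1=0, x2=1, x3=1: formula gives 0, f = 0 ✓
  x1=1, x2=0, x3=0: formula gives 1, f = 1 ✓
  …
  x1=1, x2=1, x3=1: formula gives 1, but f = 0 ✗
A single disagreement suffices: at (1,1,1) they differ, so the formula does not compute f.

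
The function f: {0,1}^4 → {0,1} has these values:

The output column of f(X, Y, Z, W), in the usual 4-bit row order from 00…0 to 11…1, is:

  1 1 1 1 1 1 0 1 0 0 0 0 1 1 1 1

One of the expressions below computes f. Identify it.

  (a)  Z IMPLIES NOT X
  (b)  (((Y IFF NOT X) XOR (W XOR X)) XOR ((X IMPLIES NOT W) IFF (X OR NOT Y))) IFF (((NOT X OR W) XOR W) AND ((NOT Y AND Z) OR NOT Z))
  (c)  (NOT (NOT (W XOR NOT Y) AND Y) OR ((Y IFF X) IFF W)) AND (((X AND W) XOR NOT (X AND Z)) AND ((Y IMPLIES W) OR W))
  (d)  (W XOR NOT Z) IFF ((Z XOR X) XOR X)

b

(a) fails at (0,1,1,0): the formula yields 1, f is 0.
(c) fails at (0,1,0,0): the formula yields 0, f is 1.
(d) fails at (0,0,0,0): the formula yields 0, f is 1.
(b) is the remaining candidate, and it agrees with f on all 16 inputs.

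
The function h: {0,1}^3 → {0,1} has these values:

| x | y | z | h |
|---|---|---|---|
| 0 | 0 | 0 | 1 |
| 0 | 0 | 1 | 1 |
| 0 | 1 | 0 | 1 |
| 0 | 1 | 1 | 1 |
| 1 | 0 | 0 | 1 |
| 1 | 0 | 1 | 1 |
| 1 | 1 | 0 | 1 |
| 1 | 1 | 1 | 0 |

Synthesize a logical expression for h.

The output is 0 only when every input is 1 — NAND of all inputs.

h(x, y, z) = ((x · y) · z)'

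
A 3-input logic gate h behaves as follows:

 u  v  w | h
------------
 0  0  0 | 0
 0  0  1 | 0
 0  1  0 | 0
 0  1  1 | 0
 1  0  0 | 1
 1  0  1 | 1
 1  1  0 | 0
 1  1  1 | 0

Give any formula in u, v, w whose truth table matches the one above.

h=1 on 2 inputs: (1,0,0), (1,0,1). Reading each as a conjunction of literals (u·¬v·¬w, u·¬v·w) and taking the OR gives the canonical DNF.

h(u, v, w) = ((u ∧ ¬v) ∧ ¬w) ∨ ((u ∧ ¬v) ∧ w)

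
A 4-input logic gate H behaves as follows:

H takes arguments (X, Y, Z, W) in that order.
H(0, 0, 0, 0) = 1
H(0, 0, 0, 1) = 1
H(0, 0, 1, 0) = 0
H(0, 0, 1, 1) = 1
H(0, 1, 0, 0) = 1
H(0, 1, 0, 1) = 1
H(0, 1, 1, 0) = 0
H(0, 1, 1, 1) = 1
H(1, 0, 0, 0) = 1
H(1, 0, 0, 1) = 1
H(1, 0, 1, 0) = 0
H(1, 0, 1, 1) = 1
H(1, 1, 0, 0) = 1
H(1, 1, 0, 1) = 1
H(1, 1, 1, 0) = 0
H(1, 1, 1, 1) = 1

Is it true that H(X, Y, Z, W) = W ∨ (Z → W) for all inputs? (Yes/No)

Yes

Evaluate W ∨ (Z → W) on each row and compare to H:
  X=0, Y=0, Z=0, W=0: formula gives 1, H = 1 ✓
  X=0, Y=0, Z=0, W=1: formula gives 1, H = 1 ✓
  X=0, Y=0, Z=1, W=0: formula gives 0, H = 0 ✓
  X=0, Y=0, Z=1, W=1: formula gives 1, H = 1 ✓
  … (the remaining 12 rows also agree.)
No disagreement on any input; they are logically equivalent.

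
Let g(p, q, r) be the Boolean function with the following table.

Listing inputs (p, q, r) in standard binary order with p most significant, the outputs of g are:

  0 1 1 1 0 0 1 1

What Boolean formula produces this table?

g(p, q, r) = ((((p' · q') · r') + ((p · q') · r')) + ((p · q') · r))'

There are just 3 zero rows: (0,0,0), (1,0,0), (1,0,1). Their minterms are ¬p·¬q·¬r, p·¬q·¬r, p·¬q·r; the OR of those covers precisely the 0-outputs, and negating it yields g.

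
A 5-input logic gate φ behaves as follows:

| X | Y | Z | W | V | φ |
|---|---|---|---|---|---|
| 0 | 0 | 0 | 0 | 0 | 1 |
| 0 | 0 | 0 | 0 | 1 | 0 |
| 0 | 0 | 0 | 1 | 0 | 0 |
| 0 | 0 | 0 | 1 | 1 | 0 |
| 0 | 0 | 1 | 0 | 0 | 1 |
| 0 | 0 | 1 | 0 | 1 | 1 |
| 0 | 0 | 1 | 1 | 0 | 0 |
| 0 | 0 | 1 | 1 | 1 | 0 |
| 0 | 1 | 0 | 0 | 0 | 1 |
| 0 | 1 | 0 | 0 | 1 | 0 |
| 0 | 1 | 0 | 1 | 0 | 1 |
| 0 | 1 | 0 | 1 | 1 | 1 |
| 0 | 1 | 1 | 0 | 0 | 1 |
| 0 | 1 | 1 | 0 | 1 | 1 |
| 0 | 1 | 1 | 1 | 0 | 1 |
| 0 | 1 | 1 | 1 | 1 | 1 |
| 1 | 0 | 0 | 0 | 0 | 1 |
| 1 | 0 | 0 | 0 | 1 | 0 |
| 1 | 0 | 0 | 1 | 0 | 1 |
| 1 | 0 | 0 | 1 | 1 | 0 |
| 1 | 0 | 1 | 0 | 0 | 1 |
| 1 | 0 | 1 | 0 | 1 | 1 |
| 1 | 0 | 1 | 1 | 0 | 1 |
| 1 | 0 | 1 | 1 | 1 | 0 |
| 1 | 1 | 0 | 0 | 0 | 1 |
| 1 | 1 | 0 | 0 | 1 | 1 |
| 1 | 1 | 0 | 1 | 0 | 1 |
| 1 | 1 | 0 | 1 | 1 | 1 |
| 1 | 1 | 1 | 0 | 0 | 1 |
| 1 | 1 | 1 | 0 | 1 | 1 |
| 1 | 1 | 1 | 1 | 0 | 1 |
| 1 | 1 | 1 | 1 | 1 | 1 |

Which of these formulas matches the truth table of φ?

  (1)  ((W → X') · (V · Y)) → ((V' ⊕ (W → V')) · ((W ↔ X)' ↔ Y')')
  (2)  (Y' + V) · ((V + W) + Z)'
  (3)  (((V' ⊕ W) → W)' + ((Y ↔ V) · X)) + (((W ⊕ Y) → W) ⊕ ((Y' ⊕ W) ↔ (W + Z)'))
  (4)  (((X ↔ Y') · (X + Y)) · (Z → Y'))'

3

(1): at (0,0,0,0,1) it gives 1, but φ = 0 — eliminated.
(2): at (0,0,1,0,0) it gives 0, but φ = 1 — eliminated.
(4): at (0,0,0,0,1) it gives 1, but φ = 0 — eliminated.
That leaves (3). Evaluating it on every row reproduces the table of φ exactly.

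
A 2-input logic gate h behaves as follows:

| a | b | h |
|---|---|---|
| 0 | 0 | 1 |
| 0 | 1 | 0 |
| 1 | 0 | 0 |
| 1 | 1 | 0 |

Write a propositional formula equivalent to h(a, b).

The output is 1 only when every input is 0 — NOR of all inputs.

h(a, b) = ~(a | b)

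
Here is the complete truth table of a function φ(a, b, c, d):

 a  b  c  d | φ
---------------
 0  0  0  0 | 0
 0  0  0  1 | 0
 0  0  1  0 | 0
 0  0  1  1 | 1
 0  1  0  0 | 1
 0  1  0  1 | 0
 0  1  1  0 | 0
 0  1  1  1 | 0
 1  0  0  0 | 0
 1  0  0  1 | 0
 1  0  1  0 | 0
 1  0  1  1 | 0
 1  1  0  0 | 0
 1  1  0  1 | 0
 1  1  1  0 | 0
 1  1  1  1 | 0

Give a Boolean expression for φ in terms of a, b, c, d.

φ(a, b, c, d) = (((a' · b') · c) · d) + (((a' · b) · c') · d')

φ=1 on 2 inputs: (0,0,1,1), (0,1,0,0). Reading each as a conjunction of literals (¬a·¬b·c·d, ¬a·b·¬c·¬d) and taking the OR gives the canonical DNF.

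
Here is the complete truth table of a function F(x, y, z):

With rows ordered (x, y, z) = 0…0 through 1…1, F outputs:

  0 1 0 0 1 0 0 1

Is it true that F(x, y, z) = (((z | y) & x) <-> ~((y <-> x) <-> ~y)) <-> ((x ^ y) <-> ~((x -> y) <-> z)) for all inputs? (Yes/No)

Test each input against both F and the formula:
  x=0, y=0, z=0: formula gives 0, F = 0 ✓
  x=0, y=0, z=1: formula gives 1, F = 1 ✓
  x=0, y=1, z=0: formula gives 1, but F = 0 ✗
Since they disagree at (0,1,0), the expression is not a correct formula for F.

No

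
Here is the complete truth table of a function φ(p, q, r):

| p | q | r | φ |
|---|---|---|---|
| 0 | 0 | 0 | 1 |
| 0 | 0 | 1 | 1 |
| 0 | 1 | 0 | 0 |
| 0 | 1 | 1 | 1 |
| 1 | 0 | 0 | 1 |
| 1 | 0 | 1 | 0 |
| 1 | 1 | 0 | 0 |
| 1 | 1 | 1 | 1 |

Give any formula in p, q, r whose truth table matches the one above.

The 0-rows are (0,1,0), (1,0,1), (1,1,0). Take each as a conjunction (¬p·q·¬r, p·¬q·r, p·q·¬r), form their disjunction, and complement — that gives a formula that is 1 everywhere φ is.

φ(p, q, r) = not ((((not p and q) and not r) or ((p and not q) and r)) or ((p and q) and not r))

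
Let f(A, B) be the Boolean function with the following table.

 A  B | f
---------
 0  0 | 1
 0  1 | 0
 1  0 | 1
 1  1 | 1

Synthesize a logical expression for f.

This is B → A (false only at 0,1).

f(A, B) = B -> A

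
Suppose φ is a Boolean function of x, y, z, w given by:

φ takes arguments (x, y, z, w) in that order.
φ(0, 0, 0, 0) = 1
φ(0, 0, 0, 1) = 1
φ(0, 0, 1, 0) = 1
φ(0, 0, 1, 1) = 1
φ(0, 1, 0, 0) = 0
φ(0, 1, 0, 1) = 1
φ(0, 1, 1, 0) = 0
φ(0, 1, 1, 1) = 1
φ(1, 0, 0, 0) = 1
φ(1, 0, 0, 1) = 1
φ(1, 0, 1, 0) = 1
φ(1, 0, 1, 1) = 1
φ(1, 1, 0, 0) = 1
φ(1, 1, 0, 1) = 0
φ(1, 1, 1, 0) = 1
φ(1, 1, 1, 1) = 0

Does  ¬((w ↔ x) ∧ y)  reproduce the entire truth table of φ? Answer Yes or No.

Evaluate ¬((w ↔ x) ∧ y) on each row and compare to φ:
  x=0, y=0, z=0, w=0: formula gives 1, φ = 1 ✓
  x=0, y=0, z=0, w=1: formula gives 1, φ = 1 ✓
  x=0, y=0, z=1, w=0: formula gives 1, φ = 1 ✓
  x=0, y=0, z=1, w=1: formula gives 1, φ = 1 ✓
  … (the remaining 12 rows also agree.)
Every row agrees, so the formula is equivalent.

Yes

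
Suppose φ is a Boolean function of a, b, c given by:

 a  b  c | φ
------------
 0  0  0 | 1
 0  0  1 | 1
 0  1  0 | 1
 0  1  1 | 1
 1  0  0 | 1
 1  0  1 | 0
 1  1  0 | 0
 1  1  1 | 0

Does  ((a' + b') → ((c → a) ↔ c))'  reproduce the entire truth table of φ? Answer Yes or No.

Check the formula against φ row by row:
  a=0, b=0, c=0: formula gives 1, φ = 1 ✓
  a=0, b=0, c=1: formula gives 1, φ = 1 ✓
  a=0, b=1, c=0: formula gives 1, φ = 1 ✓
  a=0, b=1, c=1: formula gives 1, φ = 1 ✓
  a=1, b=0, c=0: formula gives 1, φ = 1 ✓
  … (the remaining 3 rows also agree.)
Every row agrees, so the formula is equivalent.

Yes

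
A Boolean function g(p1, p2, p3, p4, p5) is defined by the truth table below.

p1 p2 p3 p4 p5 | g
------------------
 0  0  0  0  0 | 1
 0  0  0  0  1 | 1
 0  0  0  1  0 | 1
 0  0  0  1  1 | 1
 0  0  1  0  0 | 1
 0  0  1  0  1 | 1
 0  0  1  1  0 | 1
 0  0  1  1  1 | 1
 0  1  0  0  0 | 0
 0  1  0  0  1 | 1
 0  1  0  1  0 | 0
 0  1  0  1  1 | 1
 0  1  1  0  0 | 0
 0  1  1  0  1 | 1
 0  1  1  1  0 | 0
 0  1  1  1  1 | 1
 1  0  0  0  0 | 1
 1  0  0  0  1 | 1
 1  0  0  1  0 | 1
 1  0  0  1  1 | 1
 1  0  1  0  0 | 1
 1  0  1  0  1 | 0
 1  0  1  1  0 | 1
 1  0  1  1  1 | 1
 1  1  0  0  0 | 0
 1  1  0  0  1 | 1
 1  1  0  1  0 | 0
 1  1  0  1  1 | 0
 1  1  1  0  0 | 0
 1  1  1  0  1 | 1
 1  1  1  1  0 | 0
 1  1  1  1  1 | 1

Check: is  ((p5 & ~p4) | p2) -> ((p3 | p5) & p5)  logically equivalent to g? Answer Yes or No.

No

Test each input against both g and the formula:
  p1=0, p2=0, p3=0, p4=0, p5=0: formula gives 1, g = 1 ✓
  p1=0, p2=0, p3=0, p4=0, p5=1: formula gives 1, g = 1 ✓
  p1=0, p2=0, p3=0, p4=1, p5=0: formula gives 1, g = 1 ✓
  p1=0, p2=0, p3=0, p4=1, p5=1: formula gives 1, g = 1 ✓
  …
  p1=1, p2=0, p3=1, p4=0, p5=1: formula gives 1, but g = 0 ✗
Since they disagree at (1,0,1,0,1), the expression is not a correct formula for g.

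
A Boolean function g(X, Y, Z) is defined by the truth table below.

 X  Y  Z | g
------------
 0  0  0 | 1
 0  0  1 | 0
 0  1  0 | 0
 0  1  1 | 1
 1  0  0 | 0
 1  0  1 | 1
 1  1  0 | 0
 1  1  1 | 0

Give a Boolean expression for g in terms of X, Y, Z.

g=1 on 3 inputs: (0,0,0), (0,1,1), (1,0,1). Reading each as a conjunction of literals (¬X·¬Y·¬Z, ¬X·Y·Z, X·¬Y·Z) and taking the OR gives the canonical DNF.

g(X, Y, Z) = (((¬X ∧ ¬Y) ∧ ¬Z) ∨ ((¬X ∧ Y) ∧ Z)) ∨ ((X ∧ ¬Y) ∧ Z)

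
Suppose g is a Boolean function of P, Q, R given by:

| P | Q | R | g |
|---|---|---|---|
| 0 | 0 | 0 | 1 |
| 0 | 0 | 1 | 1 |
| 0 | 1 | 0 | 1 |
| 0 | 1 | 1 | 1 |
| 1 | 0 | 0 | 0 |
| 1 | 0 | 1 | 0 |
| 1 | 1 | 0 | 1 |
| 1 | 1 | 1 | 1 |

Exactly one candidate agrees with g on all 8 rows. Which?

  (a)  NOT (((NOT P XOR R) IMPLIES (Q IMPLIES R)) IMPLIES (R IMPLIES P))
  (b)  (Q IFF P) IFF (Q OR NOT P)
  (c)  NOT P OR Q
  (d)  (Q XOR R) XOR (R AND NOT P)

c

(a) fails at (0,0,0): the formula yields 0, g is 1.
(b) fails at (0,1,0): the formula yields 0, g is 1.
(d) fails at (0,0,0): the formula yields 0, g is 1.
(c) is the remaining candidate, and it agrees with g on all 8 inputs.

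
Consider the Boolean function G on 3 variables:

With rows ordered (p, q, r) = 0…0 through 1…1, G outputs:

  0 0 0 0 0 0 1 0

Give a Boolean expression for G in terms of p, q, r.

G(p, q, r) = (p · q) · r'

G is 1 on exactly one input, (1,1,0), whose minterm is p·q·¬r. So G is just that conjunction.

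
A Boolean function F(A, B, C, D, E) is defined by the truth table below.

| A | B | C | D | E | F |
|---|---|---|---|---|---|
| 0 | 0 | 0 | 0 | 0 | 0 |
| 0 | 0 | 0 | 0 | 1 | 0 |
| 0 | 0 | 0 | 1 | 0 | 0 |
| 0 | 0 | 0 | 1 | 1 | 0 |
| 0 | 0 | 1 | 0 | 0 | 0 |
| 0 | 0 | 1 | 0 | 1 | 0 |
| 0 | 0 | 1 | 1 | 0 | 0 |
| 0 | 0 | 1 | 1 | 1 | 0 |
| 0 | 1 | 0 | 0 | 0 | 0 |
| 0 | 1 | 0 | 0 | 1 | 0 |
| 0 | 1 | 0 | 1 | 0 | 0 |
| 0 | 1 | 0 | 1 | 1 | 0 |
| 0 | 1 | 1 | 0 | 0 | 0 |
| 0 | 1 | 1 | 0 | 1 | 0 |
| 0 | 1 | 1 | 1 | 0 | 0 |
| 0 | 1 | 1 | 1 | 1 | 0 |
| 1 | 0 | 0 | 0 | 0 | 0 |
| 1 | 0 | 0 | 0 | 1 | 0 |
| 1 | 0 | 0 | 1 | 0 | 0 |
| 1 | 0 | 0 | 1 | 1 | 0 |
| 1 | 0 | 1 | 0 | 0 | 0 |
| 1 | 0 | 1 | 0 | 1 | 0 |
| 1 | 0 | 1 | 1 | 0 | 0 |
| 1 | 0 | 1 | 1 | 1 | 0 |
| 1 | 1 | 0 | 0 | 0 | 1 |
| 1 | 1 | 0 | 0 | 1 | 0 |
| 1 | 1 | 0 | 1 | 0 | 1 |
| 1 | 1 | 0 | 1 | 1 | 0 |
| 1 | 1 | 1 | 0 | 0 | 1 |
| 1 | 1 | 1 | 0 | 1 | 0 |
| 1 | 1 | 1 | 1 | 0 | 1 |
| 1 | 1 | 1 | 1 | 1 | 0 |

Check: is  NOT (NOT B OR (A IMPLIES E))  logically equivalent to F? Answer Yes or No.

Yes

Evaluate NOT (NOT B OR (A IMPLIES E)) on each row and compare to F:
  A=0, B=0, C=0, D=0, E=0: formula gives 0, F = 0 ✓
  A=0, B=0, C=0, D=0, E=1: formula gives 0, F = 0 ✓
  A=0, B=0, C=0, D=1, E=0: formula gives 0, F = 0 ✓
  A=0, B=0, C=0, D=1, E=1: formula gives 0, F = 0 ✓
  …and likewise for the remaining 28 rows.
Every row agrees, so the formula is equivalent.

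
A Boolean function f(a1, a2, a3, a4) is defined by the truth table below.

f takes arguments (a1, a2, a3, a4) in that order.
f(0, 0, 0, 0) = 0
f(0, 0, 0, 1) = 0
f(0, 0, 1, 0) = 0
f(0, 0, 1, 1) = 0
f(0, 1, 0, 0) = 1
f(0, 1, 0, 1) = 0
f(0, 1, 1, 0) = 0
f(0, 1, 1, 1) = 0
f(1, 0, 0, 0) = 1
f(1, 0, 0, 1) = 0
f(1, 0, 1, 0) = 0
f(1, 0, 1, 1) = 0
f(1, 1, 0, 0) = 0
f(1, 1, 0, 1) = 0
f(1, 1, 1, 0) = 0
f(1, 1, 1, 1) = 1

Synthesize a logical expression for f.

f(a1, a2, a3, a4) = ((((NOT a1 AND a2) AND NOT a3) AND NOT a4) OR (((a1 AND NOT a2) AND NOT a3) AND NOT a4)) OR (((a1 AND a2) AND a3) AND a4)

Collect the rows where f=1 — (0,1,0,0), (1,0,0,0), (1,1,1,1) — and write one minterm per row: ¬a1·a2·¬a3·¬a4, a1·¬a2·¬a3·¬a4, a1·a2·a3·a4. Their union (logical OR) reproduces the table exactly.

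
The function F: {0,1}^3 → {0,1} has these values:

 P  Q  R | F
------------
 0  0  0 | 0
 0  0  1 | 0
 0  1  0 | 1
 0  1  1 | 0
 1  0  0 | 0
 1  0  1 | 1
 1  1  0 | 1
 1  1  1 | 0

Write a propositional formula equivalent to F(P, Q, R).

F(P, Q, R) = (((NOT P AND Q) AND NOT R) OR ((P AND NOT Q) AND R)) OR ((P AND Q) AND NOT R)

Collect the rows where F=1 — (0,1,0), (1,0,1), (1,1,0) — and write one minterm per row: ¬P·Q·¬R, P·¬Q·R, P·Q·¬R. Their union (logical OR) reproduces the table exactly.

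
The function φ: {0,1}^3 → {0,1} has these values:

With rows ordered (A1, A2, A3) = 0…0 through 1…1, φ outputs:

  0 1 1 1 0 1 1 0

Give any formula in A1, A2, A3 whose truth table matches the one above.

The 0-rows are (0,0,0), (1,0,0), (1,1,1). Take each as a conjunction (¬A1·¬A2·¬A3, A1·¬A2·¬A3, A1·A2·A3), form their disjunction, and complement — that gives a formula that is 1 everywhere φ is.

φ(A1, A2, A3) = ¬((((¬A1 ∧ ¬A2) ∧ ¬A3) ∨ ((A1 ∧ ¬A2) ∧ ¬A3)) ∨ ((A1 ∧ A2) ∧ A3))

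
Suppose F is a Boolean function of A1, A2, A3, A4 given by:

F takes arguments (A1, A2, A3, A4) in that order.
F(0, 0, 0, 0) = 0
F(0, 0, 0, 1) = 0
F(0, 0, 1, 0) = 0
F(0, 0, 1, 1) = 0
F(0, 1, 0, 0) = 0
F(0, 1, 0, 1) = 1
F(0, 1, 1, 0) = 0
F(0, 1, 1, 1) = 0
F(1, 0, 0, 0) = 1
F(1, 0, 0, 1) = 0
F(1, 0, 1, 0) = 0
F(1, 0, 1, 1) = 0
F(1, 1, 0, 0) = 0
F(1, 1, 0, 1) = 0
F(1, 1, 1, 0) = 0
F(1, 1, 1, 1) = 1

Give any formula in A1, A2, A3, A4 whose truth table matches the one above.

Collect the rows where F=1 — (0,1,0,1), (1,0,0,0), (1,1,1,1) — and write one minterm per row: ¬A1·A2·¬A3·A4, A1·¬A2·¬A3·¬A4, A1·A2·A3·A4. Their union (logical OR) reproduces the table exactly.

F(A1, A2, A3, A4) = ((((¬A1 ∧ A2) ∧ ¬A3) ∧ A4) ∨ (((A1 ∧ ¬A2) ∧ ¬A3) ∧ ¬A4)) ∨ (((A1 ∧ A2) ∧ A3) ∧ A4)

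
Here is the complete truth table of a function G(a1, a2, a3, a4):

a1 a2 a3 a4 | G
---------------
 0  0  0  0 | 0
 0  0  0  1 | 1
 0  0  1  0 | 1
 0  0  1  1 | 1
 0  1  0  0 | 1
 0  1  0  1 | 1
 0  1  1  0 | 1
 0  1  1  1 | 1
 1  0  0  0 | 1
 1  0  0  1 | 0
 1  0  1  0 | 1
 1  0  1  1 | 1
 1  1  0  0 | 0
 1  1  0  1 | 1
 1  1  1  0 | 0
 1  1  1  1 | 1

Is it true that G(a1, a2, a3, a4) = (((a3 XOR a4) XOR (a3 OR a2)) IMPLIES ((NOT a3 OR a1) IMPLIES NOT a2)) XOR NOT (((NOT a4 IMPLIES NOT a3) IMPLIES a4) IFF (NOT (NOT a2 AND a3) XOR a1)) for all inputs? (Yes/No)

No

Evaluate (((a3 XOR a4) XOR (a3 OR a2)) IMPLIES ((NOT a3 OR a1) IMPLIES NOT a2)) XOR NOT (((NOT a4 IMPLIES NOT a3) IMPLIES a4) IFF (NOT (NOT a2 AND a3) XOR a1)) on each row and compare to G:
  a1=0, a2=0, a3=0, a4=0: formula gives 0, G = 0 ✓
  a1=0, a2=0, a3=0, a4=1: formula gives 1, G = 1 ✓
  a1=0, a2=0, a3=1, a4=0: formula gives 0, but G = 1 ✗
Since they disagree at (0,0,1,0), the expression is not a correct formula for G.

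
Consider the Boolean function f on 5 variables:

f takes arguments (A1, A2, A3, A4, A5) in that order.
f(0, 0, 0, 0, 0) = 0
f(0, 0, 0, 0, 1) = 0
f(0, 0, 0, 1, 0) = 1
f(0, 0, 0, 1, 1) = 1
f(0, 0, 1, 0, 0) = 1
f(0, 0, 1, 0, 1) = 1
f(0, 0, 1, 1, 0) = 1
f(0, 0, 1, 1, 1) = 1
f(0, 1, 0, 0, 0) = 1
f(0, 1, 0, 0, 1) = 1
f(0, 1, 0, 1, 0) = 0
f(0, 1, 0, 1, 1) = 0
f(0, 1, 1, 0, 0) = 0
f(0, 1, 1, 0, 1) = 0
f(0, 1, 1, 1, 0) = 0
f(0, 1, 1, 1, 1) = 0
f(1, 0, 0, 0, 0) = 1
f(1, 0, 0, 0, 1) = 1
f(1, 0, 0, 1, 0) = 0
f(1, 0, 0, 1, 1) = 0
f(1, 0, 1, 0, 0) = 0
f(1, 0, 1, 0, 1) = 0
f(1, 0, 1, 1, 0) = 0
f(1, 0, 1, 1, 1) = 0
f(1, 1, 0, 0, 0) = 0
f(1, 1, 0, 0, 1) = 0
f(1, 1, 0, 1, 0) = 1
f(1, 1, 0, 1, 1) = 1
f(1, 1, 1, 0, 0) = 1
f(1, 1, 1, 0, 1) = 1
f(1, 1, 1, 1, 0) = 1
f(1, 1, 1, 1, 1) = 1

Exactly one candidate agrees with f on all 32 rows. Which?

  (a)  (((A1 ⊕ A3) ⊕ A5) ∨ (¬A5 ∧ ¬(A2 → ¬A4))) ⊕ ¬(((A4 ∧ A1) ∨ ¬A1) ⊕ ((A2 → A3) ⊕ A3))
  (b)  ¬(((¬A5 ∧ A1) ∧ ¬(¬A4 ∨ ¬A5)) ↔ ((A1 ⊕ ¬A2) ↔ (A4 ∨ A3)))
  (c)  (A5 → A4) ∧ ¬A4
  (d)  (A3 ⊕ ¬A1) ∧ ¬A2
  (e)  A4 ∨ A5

b

(a) fails at (0,0,0,0,0): the formula yields 1, f is 0.
(c) fails at (0,0,0,0,0): the formula yields 1, f is 0.
(d) fails at (0,0,0,0,0): the formula yields 1, f is 0.
(e) fails at (0,0,0,0,1): the formula yields 1, f is 0.
Only (b) survives; checking it on all 32 rows confirms it matches f.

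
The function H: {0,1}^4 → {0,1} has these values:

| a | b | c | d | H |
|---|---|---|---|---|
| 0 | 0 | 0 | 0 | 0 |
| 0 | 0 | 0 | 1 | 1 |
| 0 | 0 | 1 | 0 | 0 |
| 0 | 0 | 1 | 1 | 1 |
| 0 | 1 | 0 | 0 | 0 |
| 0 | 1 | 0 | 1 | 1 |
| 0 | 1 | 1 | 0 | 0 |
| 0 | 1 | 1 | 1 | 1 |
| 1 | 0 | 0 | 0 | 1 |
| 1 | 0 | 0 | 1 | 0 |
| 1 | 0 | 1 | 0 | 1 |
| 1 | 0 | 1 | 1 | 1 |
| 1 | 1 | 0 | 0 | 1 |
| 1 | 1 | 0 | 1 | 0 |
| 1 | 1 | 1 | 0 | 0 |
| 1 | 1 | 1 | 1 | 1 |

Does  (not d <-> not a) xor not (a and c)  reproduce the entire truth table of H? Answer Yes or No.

Evaluate (not d <-> not a) xor not (a and c) on each row and compare to H:
  a=0, b=0, c=0, d=0: formula gives 0, H = 0 ✓
  a=0, b=0, c=0, d=1: formula gives 1, H = 1 ✓
  a=0, b=0, c=1, d=0: formula gives 0, H = 0 ✓
  a=0, b=0, c=1, d=1: formula gives 1, H = 1 ✓
  …
  a=1, b=0, c=1, d=0: formula gives 0, but H = 1 ✗
Since they disagree at (1,0,1,0), the expression is not a correct formula for H.

No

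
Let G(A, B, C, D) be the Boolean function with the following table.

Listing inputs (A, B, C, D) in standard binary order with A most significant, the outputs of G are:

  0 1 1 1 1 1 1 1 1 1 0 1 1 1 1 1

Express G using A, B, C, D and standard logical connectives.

G(A, B, C, D) = not ((((not A and not B) and not C) and not D) or (((A and not B) and C) and not D))

The 0-rows are (0,0,0,0), (1,0,1,0). Take each as a conjunction (¬A·¬B·¬C·¬D, A·¬B·C·¬D), form their disjunction, and complement — that gives a formula that is 1 everywhere G is.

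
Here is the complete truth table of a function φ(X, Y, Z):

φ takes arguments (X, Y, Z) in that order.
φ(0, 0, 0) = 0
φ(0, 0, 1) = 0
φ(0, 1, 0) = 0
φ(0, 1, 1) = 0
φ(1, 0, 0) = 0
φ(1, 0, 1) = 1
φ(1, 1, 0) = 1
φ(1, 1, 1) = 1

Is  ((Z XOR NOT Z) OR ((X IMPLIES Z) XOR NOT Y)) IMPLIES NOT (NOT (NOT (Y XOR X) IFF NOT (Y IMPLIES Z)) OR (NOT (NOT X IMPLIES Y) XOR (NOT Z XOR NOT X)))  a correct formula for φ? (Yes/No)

No

Test each input against both φ and the formula:
  X=0, Y=0, Z=0: formula gives 0, φ = 0 ✓
  X=0, Y=0, Z=1: formula gives 0, φ = 0 ✓
  X=0, Y=1, Z=0: formula gives 0, φ = 0 ✓
  X=0, Y=1, Z=1: formula gives 0, φ = 0 ✓
  X=1, Y=0, Z=0: formula gives 0, φ = 0 ✓
  …
  X=1, Y=1, Z=0: formula gives 0, but φ = 1 ✗
Row (1,1,0) is a counterexample, so the formula is not equivalent to φ.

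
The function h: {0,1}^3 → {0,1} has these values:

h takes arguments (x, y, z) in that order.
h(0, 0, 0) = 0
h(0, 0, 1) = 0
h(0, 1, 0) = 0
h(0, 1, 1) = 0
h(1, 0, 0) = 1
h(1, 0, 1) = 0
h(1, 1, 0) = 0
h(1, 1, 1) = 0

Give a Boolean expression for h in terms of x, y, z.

h(x, y, z) = (x and not y) and not z

Only row (1,0,0) gives 1. That row's minterm x·¬y·¬z is h directly.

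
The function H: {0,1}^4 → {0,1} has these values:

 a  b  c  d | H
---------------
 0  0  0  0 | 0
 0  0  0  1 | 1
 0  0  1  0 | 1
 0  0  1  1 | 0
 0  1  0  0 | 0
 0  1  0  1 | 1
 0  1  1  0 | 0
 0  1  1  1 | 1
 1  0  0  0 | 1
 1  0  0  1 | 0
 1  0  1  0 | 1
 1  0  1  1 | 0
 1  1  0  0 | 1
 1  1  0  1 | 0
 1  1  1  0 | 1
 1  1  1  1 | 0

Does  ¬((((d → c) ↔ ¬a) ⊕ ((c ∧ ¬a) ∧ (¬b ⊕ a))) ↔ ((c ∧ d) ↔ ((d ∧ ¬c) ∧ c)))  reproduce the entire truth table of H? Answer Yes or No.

Check the formula against H row by row:
  a=0, b=0, c=0, d=0: formula gives 0, H = 0 ✓
  a=0, b=0, c=0, d=1: formula gives 1, H = 1 ✓
  a=0, b=0, c=1, d=0: formula gives 1, H = 1 ✓
  a=0, b=0, c=1, d=1: formula gives 0, H = 0 ✓
  … (the remaining 12 rows also agree.)
Every row agrees, so the formula is equivalent.

Yes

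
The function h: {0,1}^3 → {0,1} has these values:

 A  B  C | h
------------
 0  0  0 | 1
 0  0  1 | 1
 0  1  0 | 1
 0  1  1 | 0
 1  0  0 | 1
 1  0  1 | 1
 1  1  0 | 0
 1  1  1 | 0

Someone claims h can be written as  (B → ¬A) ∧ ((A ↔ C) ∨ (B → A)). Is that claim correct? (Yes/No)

Yes

Evaluate (B → ¬A) ∧ ((A ↔ C) ∨ (B → A)) on each row and compare to h:
  A=0, B=0, C=0: formula gives 1, h = 1 ✓
  A=0, B=0, C=1: formula gives 1, h = 1 ✓
  A=0, B=1, C=0: formula gives 1, h = 1 ✓
  A=0, B=1, C=1: formula gives 0, h = 0 ✓
  A=1, B=0, C=0: formula gives 1, h = 1 ✓
  …and likewise for the remaining 3 rows.
No disagreement on any input; they are logically equivalent.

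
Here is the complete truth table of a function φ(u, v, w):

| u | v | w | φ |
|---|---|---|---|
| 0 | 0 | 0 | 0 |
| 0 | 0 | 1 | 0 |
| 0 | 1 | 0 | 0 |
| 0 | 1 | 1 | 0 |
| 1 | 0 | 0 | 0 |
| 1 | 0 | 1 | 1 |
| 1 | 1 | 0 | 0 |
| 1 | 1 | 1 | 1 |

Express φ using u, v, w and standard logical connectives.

φ(u, v, w) = ((u AND NOT v) AND w) OR ((u AND v) AND w)

The 1-rows are (1,0,1), (1,1,1). Each contributes one minterm — u·¬v·w; u·v·w — and their disjunction is a sum-of-products form of φ.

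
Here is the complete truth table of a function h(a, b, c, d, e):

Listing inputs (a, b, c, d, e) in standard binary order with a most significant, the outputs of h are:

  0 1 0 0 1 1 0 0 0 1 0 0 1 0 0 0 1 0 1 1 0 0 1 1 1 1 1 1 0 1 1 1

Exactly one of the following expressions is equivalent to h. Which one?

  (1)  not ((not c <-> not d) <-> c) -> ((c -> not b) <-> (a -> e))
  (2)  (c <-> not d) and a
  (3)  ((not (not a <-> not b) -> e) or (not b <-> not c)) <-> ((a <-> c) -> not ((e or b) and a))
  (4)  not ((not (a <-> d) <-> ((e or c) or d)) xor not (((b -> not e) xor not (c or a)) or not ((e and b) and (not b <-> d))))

(1) disagrees with h on (0,0,0,0,0) (formula → 1, table → 0); rule it out.
(2) disagrees with h on (0,0,0,0,1) (formula → 0, table → 1); rule it out.
(3) disagrees with h on (0,0,0,0,0) (formula → 1, table → 0); rule it out.
That leaves (4). Evaluating it on every row reproduces the table of h exactly.

4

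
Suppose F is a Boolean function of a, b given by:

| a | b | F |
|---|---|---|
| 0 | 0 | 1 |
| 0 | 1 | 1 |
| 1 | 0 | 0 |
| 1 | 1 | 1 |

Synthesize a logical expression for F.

This is a → b (false only at 1,0).

F(a, b) = a → b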